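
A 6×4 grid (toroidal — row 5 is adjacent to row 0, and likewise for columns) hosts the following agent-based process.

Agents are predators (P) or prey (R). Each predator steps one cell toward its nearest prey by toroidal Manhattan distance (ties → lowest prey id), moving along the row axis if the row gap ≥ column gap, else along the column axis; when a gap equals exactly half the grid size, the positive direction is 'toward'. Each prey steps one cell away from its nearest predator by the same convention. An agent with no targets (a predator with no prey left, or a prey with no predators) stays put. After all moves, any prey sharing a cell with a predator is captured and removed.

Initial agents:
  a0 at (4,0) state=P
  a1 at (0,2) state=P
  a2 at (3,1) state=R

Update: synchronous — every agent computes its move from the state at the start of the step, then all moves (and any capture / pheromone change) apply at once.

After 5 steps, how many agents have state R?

1

t=1: a0@(3,0):P a1@(1,2):P a2@(2,1):R
t=2: a0@(2,0):P a1@(2,2):P a2@(1,1):R
t=3: a0@(1,0):P a1@(1,2):P a2@(0,1):R
t=4: a0@(0,0):P a1@(0,2):P a2@(5,1):R
t=5: a0@(5,0):P a1@(5,2):P a2@(4,1):R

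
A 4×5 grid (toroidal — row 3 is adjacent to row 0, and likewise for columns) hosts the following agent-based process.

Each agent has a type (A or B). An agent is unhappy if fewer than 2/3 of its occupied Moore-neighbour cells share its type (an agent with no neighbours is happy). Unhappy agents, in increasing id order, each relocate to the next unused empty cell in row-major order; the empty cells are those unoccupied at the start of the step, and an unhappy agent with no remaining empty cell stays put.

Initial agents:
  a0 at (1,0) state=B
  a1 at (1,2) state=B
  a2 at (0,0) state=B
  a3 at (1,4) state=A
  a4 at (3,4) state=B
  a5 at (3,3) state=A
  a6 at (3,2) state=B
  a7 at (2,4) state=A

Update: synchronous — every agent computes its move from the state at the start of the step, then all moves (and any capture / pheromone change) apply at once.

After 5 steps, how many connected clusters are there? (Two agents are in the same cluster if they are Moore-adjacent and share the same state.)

t=1: a0@(0,1):B a1@(1,2):B a2@(0,0):B a3@(0,2):A a4@(0,3):B a5@(0,4):A a6@(1,1):B a7@(1,3):A
t=2: a0@(0,1):B a1@(1,0):B a2@(0,0):B a3@(1,4):A a4@(2,0):B a5@(2,1):A a6@(1,1):B a7@(2,2):A
t=3: a0@(0,1):B a1@(1,0):B a2@(0,0):B a3@(0,2):A a4@(0,3):B a5@(0,4):A a6@(1,1):B a7@(1,2):A
t=4: a0@(1,3):B a1@(1,0):B a2@(0,0):B a3@(1,4):A a4@(2,0):B a5@(2,1):A a6@(2,2):B a7@(2,3):A
t=5: a0@(0,1):B a1@(0,2):B a2@(0,3):B a3@(0,4):A a4@(1,1):B a5@(1,2):A a6@(2,4):B a7@(3,0):A

4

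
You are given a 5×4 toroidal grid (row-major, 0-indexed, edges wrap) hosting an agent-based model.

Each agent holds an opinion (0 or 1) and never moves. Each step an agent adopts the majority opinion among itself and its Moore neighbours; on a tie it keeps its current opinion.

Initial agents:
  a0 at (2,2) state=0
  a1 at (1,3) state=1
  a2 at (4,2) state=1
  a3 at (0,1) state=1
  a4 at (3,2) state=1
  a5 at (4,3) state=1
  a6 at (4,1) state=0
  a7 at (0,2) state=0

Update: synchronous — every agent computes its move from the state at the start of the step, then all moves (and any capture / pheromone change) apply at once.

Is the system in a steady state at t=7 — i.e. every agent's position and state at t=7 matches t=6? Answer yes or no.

t=1: a0@(2,2):1 a1@(1,3):0 a2@(4,2):1 a3@(0,1):1 a4@(3,2):1 a5@(4,3):1 a6@(4,1):1 a7@(0,2):1
t=2: a0@(2,2):1 a1@(1,3):1 a2@(4,2):1 a3@(0,1):1 a4@(3,2):1 a5@(4,3):1 a6@(4,1):1 a7@(0,2):1
t=3: (unchanged — steady state)

yes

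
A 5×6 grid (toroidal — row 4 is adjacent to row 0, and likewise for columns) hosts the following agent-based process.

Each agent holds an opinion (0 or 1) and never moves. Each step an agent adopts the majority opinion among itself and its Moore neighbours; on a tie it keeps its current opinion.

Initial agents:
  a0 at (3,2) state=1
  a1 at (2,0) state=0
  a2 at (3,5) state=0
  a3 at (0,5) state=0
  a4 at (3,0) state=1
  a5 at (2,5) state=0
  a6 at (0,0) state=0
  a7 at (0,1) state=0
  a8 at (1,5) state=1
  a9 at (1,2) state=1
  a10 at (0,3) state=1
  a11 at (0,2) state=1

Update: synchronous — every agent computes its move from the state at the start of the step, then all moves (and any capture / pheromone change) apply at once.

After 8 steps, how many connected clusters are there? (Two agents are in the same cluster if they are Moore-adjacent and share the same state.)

3

t=1: a0@(3,2):1 a1@(2,0):0 a2@(3,5):0 a3@(0,5):0 a4@(3,0):0 a5@(2,5):0 a6@(0,0):0 a7@(0,1):0 a8@(1,5):0 a9@(1,2):1 a10@(0,3):1 a11@(0,2):1
t=2: (unchanged — steady state)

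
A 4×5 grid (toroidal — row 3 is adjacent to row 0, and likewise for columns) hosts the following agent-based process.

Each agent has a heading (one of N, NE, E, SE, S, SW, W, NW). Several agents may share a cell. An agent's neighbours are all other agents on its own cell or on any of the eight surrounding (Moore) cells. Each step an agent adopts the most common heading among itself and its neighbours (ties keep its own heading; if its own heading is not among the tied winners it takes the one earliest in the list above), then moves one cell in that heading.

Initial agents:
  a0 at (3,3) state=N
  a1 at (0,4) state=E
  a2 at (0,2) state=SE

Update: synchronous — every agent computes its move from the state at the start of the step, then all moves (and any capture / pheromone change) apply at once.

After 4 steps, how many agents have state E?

1

t=1: a0@(2,3):N a1@(0,0):E a2@(1,3):SE
t=2: a0@(1,3):N a1@(0,1):E a2@(2,4):SE
t=3: a0@(0,3):N a1@(0,2):E a2@(3,0):SE
t=4: a0@(3,3):N a1@(0,3):E a2@(0,1):SE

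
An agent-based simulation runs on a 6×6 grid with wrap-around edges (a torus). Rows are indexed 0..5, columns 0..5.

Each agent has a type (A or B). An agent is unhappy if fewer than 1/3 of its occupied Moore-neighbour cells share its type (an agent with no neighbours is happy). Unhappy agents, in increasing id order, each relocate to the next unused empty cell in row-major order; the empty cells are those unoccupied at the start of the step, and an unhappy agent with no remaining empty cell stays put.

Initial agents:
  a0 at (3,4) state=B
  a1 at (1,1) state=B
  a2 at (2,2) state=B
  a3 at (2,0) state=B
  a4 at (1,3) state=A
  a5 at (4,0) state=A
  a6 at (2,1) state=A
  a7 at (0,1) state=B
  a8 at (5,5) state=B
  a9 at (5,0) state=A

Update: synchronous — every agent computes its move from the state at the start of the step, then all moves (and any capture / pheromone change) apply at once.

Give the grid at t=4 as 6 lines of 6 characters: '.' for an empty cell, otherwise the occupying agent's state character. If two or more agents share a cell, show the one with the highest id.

BAA...
BB....
B.B...
....B.
A.....
A.....

t=1: a0@(3,4):B a1@(1,1):B a2@(2,2):B a3@(2,0):B a4@(0,0):A a5@(4,0):A a6@(0,2):A a7@(0,1):B a8@(0,3):B a9@(5,0):A
t=2: a0@(3,4):B a1@(1,1):B a2@(2,2):B a3@(2,0):B a4@(0,0):A a5@(4,0):A a6@(0,4):A a7@(0,5):B a8@(1,0):B a9@(5,0):A
t=3: a0@(3,4):B a1@(1,1):B a2@(2,2):B a3@(2,0):B a4@(0,1):A a5@(4,0):A a6@(0,2):A a7@(0,3):B a8@(1,0):B a9@(5,0):A
t=4: a0@(3,4):B a1@(1,1):B a2@(2,2):B a3@(2,0):B a4@(0,1):A a5@(4,0):A a6@(0,2):A a7@(0,0):B a8@(1,0):B a9@(5,0):A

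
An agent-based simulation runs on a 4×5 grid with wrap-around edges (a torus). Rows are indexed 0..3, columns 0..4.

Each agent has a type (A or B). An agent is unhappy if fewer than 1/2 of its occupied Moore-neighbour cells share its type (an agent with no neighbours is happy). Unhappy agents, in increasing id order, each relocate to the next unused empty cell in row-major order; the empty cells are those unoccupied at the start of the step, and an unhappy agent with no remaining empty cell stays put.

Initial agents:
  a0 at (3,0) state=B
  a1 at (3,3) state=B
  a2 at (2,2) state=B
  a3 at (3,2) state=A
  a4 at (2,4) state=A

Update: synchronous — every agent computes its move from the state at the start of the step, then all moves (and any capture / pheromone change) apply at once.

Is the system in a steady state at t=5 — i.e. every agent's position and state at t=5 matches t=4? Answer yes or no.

t=1: a0@(0,0):B a1@(0,1):B a2@(2,2):B a3@(0,2):A a4@(0,3):A
t=2: (unchanged — steady state)

yes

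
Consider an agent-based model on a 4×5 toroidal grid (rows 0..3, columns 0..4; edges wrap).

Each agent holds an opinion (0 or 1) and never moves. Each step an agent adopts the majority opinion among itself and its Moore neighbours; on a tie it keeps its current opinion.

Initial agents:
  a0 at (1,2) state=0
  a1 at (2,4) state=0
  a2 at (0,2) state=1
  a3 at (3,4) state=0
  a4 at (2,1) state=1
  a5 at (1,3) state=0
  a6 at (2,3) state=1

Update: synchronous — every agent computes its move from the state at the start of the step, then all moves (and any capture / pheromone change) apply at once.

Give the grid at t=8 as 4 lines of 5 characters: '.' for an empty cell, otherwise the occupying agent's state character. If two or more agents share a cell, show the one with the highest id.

..0..
..00.
.1.00
....0

t=1: a0@(1,2):1 a1@(2,4):0 a2@(0,2):0 a3@(3,4):0 a4@(2,1):1 a5@(1,3):0 a6@(2,3):0
t=2: a0@(1,2):0 a1@(2,4):0 a2@(0,2):0 a3@(3,4):0 a4@(2,1):1 a5@(1,3):0 a6@(2,3):0
t=3: (unchanged — steady state)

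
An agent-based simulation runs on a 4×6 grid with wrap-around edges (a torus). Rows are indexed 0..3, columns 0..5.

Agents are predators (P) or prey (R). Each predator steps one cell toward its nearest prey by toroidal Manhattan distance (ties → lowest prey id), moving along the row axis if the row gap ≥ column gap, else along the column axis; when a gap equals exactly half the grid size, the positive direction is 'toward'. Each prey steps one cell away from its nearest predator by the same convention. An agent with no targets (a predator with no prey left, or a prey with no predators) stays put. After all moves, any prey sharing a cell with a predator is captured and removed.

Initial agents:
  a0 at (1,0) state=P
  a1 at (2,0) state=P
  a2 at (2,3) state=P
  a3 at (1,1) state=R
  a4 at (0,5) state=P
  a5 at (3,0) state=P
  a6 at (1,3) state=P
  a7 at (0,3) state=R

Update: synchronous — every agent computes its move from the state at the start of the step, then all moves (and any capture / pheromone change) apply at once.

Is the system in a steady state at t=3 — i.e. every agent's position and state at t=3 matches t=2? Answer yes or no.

t=1: a0@(1,1):P a1@(1,0):P a2@(3,3):P a3@(1,2):R a4@(0,4):P a5@(0,0):P a6@(0,3):P
t=2: a0@(1,2):P a1@(1,1):P a2@(0,3):P a4@(0,3):P a5@(0,1):P a6@(1,3):P
t=3: (unchanged — steady state)

yes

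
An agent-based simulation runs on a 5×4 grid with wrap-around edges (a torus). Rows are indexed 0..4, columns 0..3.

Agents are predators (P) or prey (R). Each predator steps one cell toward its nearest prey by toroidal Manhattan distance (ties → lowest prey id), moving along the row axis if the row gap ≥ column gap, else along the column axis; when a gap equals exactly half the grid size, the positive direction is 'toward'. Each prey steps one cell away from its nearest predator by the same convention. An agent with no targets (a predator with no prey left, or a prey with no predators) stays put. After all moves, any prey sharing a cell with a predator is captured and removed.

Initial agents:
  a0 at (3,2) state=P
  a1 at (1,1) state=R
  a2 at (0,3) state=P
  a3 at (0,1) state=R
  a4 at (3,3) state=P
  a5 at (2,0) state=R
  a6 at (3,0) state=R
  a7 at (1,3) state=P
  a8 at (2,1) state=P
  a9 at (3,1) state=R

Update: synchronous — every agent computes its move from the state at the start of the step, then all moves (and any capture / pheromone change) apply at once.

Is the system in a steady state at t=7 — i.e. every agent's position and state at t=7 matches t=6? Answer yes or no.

t=1: a0@(3,1):P a1@(0,1):R a2@(0,0):P a4@(3,0):P a5@(2,3):R a7@(1,0):P a8@(1,1):P
t=2: a0@(4,1):P a1@(0,2):R a2@(0,1):P a4@(2,0):P a5@(1,3):R a7@(0,0):P a8@(0,1):P
t=3: a0@(0,1):P a1@(0,3):R a2@(0,2):P a4@(1,0):P a5@(0,3):R a7@(0,1):P a8@(0,2):P
t=4: a0@(0,2):P a2@(0,3):P a4@(0,0):P a7@(0,2):P a8@(0,3):P
t=5: (unchanged — steady state)

yes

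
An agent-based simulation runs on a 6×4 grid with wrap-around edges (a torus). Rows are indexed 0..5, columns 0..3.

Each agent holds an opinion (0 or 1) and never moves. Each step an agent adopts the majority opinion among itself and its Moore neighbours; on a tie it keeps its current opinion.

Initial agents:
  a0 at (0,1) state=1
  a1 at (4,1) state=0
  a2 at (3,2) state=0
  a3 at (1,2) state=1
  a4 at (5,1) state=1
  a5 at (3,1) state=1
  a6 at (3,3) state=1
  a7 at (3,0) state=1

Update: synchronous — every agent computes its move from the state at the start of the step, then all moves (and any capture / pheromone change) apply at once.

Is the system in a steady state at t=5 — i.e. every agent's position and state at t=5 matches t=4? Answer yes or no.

yes

t=1: a0@(0,1):1 a1@(4,1):1 a2@(3,2):0 a3@(1,2):1 a4@(5,1):1 a5@(3,1):1 a6@(3,3):1 a7@(3,0):1
t=2: a0@(0,1):1 a1@(4,1):1 a2@(3,2):1 a3@(1,2):1 a4@(5,1):1 a5@(3,1):1 a6@(3,3):1 a7@(3,0):1
t=3: (unchanged — steady state)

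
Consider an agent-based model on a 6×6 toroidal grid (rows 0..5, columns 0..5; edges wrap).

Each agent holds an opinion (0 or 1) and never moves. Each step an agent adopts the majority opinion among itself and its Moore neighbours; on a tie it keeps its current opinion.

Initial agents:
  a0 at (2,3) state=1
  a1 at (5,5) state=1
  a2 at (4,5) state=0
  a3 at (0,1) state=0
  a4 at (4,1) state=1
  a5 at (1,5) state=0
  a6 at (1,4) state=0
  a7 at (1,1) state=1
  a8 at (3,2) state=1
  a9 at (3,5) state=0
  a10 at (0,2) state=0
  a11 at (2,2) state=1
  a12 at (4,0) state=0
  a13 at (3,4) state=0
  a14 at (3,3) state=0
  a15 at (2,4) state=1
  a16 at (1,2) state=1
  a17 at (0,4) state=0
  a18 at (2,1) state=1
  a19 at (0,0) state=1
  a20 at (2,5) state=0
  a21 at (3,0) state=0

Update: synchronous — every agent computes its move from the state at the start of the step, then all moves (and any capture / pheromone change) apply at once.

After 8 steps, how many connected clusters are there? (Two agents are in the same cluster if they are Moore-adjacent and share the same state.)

2

t=1: a0@(2,3):1 a1@(5,5):0 a2@(4,5):0 a3@(0,1):1 a4@(4,1):1 a5@(1,5):0 a6@(1,4):0 a7@(1,1):1 a8@(3,2):1 a9@(3,5):0 a10@(0,2):0 a11@(2,2):1 a12@(4,0):0 a13@(3,4):0 a14@(3,3):1 a15@(2,4):0 a16@(1,2):1 a17@(0,4):0 a18@(2,1):1 a19@(0,0):1 a20@(2,5):0 a21@(3,0):0
t=2: a0@(2,3):1 a1@(5,5):0 a2@(4,5):0 a3@(0,1):1 a4@(4,1):1 a5@(1,5):0 a6@(1,4):0 a7@(1,1):1 a8@(3,2):1 a9@(3,5):0 a10@(0,2):1 a11@(2,2):1 a12@(4,0):0 a13@(3,4):0 a14@(3,3):1 a15@(2,4):0 a16@(1,2):1 a17@(0,4):0 a18@(2,1):1 a19@(0,0):1 a20@(2,5):0 a21@(3,0):0
t=3: (unchanged — steady state)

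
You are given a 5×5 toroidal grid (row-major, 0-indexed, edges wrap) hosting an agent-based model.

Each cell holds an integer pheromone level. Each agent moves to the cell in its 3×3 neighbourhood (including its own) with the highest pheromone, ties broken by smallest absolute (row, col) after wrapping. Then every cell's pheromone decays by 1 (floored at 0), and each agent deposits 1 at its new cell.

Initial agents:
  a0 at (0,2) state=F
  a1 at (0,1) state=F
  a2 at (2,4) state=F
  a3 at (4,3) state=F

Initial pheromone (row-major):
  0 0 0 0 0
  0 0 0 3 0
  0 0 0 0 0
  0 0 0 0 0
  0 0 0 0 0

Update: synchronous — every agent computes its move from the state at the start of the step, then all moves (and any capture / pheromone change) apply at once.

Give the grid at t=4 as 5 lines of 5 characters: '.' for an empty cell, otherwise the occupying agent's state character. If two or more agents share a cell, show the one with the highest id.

F....
...F.
.....
.....
.....

t=1: a0@(1,3) a1@(0,0) a2@(1,3) a3@(0,2) | pheromone: 1 0 1 0 0 / 0 0 0 4 0 / 0 0 0 0 0 / 0 0 0 0 0 / 0 0 0 0 0
t=2: a0@(1,3) a1@(0,0) a2@(1,3) a3@(1,3) | pheromone: 1 0 0 0 0 / 0 0 0 6 0 / 0 0 0 0 0 / 0 0 0 0 0 / 0 0 0 0 0
t=3: a0@(1,3) a1@(0,0) a2@(1,3) a3@(1,3) | pheromone: 1 0 0 0 0 / 0 0 0 8 0 / 0 0 0 0 0 / 0 0 0 0 0 / 0 0 0 0 0
t=4: a0@(1,3) a1@(0,0) a2@(1,3) a3@(1,3) | pheromone: 1 0 0 0 0 / 0 0 0 10 0 / 0 0 0 0 0 / 0 0 0 0 0 / 0 0 0 0 0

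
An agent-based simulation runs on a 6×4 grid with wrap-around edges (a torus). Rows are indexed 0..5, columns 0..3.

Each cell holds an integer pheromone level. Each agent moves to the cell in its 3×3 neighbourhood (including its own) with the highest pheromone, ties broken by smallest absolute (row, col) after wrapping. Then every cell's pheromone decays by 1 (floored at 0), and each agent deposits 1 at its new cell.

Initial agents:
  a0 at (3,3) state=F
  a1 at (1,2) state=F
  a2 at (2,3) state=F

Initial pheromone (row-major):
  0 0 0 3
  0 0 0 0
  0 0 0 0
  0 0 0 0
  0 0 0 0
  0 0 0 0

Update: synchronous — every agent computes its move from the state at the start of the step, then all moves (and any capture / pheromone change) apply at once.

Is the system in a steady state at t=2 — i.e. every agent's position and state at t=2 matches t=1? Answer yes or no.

no

t=1: a0@(2,0) a1@(0,3) a2@(1,0) | pheromone: 0 0 0 3 / 1 0 0 0 / 1 0 0 0 / 0 0 0 0 / 0 0 0 0 / 0 0 0 0
t=2: a0@(1,0) a1@(0,3) a2@(0,3) | pheromone: 0 0 0 4 / 1 0 0 0 / 0 0 0 0 / 0 0 0 0 / 0 0 0 0 / 0 0 0 0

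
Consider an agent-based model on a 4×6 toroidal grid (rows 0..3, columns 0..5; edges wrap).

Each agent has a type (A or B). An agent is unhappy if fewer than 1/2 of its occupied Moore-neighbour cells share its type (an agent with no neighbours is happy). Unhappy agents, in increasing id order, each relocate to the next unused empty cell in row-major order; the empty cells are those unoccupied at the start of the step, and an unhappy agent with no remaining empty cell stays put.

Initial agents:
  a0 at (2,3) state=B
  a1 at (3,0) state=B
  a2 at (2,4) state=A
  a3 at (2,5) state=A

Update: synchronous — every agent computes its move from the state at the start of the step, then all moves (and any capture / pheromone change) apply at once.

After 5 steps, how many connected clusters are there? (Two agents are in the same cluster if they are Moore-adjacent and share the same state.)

2

t=1: a0@(0,0):B a1@(0,1):B a2@(2,4):A a3@(2,5):A
t=2: (unchanged — steady state)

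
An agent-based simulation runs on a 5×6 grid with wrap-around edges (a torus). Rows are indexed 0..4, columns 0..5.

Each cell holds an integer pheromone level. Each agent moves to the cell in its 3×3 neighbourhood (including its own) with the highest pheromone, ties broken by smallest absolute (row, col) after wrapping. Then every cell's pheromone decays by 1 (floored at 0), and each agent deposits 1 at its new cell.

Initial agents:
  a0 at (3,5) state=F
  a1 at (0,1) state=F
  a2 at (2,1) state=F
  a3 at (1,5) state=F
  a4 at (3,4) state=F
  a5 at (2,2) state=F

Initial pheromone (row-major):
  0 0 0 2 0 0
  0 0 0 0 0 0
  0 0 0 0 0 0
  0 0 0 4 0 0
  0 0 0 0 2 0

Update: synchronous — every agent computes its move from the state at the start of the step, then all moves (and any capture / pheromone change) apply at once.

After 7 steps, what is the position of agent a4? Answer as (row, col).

(3, 3)

t=1: a0@(4,4) a1@(0,0) a2@(1,0) a3@(0,0) a4@(3,3) a5@(3,3) | pheromone: 2 0 0 1 0 0 / 1 0 0 0 0 0 / 0 0 0 0 0 0 / 0 0 0 5 0 0 / 0 0 0 0 2 0
t=2: a0@(3,3) a1@(0,0) a2@(0,0) a3@(0,0) a4@(3,3) a5@(3,3) | pheromone: 4 0 0 0 0 0 / 0 0 0 0 0 0 / 0 0 0 0 0 0 / 0 0 0 7 0 0 / 0 0 0 0 1 0
t=3: a0@(3,3) a1@(0,0) a2@(0,0) a3@(0,0) a4@(3,3) a5@(3,3) | pheromone: 6 0 0 0 0 0 / 0 0 0 0 0 0 / 0 0 0 0 0 0 / 0 0 0 9 0 0 / 0 0 0 0 0 0
t=4: a0@(3,3) a1@(0,0) a2@(0,0) a3@(0,0) a4@(3,3) a5@(3,3) | pheromone: 8 0 0 0 0 0 / 0 0 0 0 0 0 / 0 0 0 0 0 0 / 0 0 0 11 0 0 / 0 0 0 0 0 0
t=5: a0@(3,3) a1@(0,0) a2@(0,0) a3@(0,0) a4@(3,3) a5@(3,3) | pheromone: 10 0 0 0 0 0 / 0 0 0 0 0 0 / 0 0 0 0 0 0 / 0 0 0 13 0 0 / 0 0 0 0 0 0
t=6: a0@(3,3) a1@(0,0) a2@(0,0) a3@(0,0) a4@(3,3) a5@(3,3) | pheromone: 12 0 0 0 0 0 / 0 0 0 0 0 0 / 0 0 0 0 0 0 / 0 0 0 15 0 0 / 0 0 0 0 0 0
t=7: a0@(3,3) a1@(0,0) a2@(0,0) a3@(0,0) a4@(3,3) a5@(3,3) | pheromone: 14 0 0 0 0 0 / 0 0 0 0 0 0 / 0 0 0 0 0 0 / 0 0 0 17 0 0 / 0 0 0 0 0 0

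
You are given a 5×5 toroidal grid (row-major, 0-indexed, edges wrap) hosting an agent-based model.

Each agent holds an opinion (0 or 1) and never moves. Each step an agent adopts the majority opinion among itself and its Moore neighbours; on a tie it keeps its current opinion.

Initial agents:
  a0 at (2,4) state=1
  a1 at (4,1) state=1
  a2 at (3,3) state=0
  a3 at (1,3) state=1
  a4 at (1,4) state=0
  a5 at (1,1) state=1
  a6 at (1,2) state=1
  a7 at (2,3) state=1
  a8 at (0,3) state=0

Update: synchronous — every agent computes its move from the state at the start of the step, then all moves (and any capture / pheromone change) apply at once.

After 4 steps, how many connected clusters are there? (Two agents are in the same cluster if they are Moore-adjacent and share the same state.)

t=1: a0@(2,4):1 a1@(4,1):1 a2@(3,3):1 a3@(1,3):1 a4@(1,4):1 a5@(1,1):1 a6@(1,2):1 a7@(2,3):1 a8@(0,3):0
t=2: a0@(2,4):1 a1@(4,1):1 a2@(3,3):1 a3@(1,3):1 a4@(1,4):1 a5@(1,1):1 a6@(1,2):1 a7@(2,3):1 a8@(0,3):1
t=3: (unchanged — steady state)

2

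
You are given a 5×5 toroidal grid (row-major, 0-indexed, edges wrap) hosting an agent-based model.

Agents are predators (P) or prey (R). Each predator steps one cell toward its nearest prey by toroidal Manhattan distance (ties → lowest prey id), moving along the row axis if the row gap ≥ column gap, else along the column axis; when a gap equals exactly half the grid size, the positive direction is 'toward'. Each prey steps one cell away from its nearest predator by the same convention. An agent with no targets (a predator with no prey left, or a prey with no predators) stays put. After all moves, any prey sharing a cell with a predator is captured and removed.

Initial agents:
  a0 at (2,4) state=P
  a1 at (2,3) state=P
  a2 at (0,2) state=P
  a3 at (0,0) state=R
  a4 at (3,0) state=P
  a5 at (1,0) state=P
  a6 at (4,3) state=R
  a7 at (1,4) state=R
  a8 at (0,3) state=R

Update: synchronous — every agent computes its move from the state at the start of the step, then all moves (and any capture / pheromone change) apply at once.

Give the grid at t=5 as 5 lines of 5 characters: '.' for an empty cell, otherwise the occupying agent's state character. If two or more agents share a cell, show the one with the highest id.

.....
....R
P...P
.....
.....

t=1: a0@(1,4):P a1@(3,3):P a2@(0,3):P a4@(4,0):P a5@(0,0):P a7@(0,4):R a8@(0,4):R
t=2: a0@(0,4):P a1@(4,3):P a2@(0,4):P a4@(0,0):P a5@(0,4):P a7@(4,4):R a8@(4,4):R
t=3: a0@(4,4):P a1@(4,4):P a2@(4,4):P a4@(4,0):P a5@(4,4):P a7@(3,4):R a8@(3,4):R
t=4: a0@(3,4):P a1@(3,4):P a2@(3,4):P a4@(3,0):P a5@(3,4):P a7@(2,4):R a8@(2,4):R
t=5: a0@(2,4):P a1@(2,4):P a2@(2,4):P a4@(2,0):P a5@(2,4):P a7@(1,4):R a8@(1,4):R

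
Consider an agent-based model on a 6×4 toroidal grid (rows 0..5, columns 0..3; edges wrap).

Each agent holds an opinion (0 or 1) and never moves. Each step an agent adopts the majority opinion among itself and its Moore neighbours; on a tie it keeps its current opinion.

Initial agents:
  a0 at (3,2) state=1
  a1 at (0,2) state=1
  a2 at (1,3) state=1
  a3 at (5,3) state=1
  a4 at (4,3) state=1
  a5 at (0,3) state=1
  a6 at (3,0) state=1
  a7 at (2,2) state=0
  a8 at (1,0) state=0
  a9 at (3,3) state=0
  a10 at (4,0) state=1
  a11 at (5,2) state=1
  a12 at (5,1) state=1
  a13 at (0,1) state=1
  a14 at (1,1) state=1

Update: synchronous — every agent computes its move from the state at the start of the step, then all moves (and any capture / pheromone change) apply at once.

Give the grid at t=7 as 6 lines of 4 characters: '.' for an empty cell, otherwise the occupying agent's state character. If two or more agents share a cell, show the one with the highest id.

.111
11.1
..1.
1.11
1..1
.111

t=1: a0@(3,2):1 a1@(0,2):1 a2@(1,3):1 a3@(5,3):1 a4@(4,3):1 a5@(0,3):1 a6@(3,0):1 a7@(2,2):1 a8@(1,0):1 a9@(3,3):1 a10@(4,0):1 a11@(5,2):1 a12@(5,1):1 a13@(0,1):1 a14@(1,1):1
t=2: (unchanged — steady state)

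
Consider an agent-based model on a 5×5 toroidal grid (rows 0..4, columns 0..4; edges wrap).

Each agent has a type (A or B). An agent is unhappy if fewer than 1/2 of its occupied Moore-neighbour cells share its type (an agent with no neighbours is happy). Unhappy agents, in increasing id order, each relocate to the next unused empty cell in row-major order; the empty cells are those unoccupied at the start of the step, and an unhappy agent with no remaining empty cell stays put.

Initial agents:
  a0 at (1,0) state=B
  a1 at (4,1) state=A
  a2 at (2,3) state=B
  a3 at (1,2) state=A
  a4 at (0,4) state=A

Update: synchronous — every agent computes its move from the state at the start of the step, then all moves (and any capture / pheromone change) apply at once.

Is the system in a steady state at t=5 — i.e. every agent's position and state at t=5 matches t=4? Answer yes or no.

t=1: a0@(0,0):B a1@(4,1):A a2@(0,1):B a3@(0,2):A a4@(0,3):A
t=2: a0@(0,0):B a1@(0,4):A a2@(1,0):B a3@(0,2):A a4@(0,3):A
t=3: a0@(0,0):B a1@(0,1):A a2@(1,0):B a3@(0,2):A a4@(0,3):A
t=4: a0@(0,0):B a1@(0,4):A a2@(1,0):B a3@(0,2):A a4@(0,3):A
t=5: a0@(0,0):B a1@(0,1):A a2@(1,0):B a3@(0,2):A a4@(0,3):A

no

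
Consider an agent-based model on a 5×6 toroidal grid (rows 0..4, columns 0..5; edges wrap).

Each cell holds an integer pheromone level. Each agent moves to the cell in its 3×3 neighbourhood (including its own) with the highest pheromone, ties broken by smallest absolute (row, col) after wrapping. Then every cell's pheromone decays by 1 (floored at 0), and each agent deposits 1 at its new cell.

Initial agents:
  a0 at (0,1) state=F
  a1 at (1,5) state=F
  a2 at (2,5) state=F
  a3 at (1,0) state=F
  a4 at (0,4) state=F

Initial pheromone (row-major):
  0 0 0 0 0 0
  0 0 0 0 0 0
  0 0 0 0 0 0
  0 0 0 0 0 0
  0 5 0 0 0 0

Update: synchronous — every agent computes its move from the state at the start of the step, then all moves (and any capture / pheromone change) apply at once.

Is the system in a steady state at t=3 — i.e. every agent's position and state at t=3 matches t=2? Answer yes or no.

t=1: a0@(4,1) a1@(0,0) a2@(1,0) a3@(0,0) a4@(0,3) | pheromone: 2 0 0 1 0 0 / 1 0 0 0 0 0 / 0 0 0 0 0 0 / 0 0 0 0 0 0 / 0 5 0 0 0 0
t=2: a0@(4,1) a1@(4,1) a2@(0,0) a3@(4,1) a4@(0,3) | pheromone: 2 0 0 1 0 0 / 0 0 0 0 0 0 / 0 0 0 0 0 0 / 0 0 0 0 0 0 / 0 7 0 0 0 0
t=3: a0@(4,1) a1@(4,1) a2@(4,1) a3@(4,1) a4@(0,3) | pheromone: 1 0 0 1 0 0 / 0 0 0 0 0 0 / 0 0 0 0 0 0 / 0 0 0 0 0 0 / 0 10 0 0 0 0

no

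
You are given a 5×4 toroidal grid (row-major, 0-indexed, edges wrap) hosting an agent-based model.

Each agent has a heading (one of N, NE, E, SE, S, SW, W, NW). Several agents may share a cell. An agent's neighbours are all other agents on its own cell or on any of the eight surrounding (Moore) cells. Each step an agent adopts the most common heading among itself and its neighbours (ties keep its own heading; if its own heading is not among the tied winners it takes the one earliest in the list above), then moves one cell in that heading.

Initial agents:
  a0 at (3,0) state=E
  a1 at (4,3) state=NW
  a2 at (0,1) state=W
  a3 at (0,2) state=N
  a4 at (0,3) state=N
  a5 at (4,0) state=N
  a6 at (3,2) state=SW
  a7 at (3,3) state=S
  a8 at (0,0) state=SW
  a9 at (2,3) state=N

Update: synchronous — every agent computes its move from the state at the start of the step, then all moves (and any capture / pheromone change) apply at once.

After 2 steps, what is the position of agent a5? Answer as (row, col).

(2, 0)

t=1: a0@(2,0):N a1@(3,3):N a2@(4,1):N a3@(4,2):N a4@(4,3):N a5@(3,0):N a6@(4,1):SW a7@(2,3):N a8@(4,0):N a9@(1,3):N
t=2: a0@(1,0):N a1@(2,3):N a2@(3,1):N a3@(3,2):N a4@(3,3):N a5@(2,0):N a6@(3,1):N a7@(1,3):N a8@(3,0):N a9@(0,3):N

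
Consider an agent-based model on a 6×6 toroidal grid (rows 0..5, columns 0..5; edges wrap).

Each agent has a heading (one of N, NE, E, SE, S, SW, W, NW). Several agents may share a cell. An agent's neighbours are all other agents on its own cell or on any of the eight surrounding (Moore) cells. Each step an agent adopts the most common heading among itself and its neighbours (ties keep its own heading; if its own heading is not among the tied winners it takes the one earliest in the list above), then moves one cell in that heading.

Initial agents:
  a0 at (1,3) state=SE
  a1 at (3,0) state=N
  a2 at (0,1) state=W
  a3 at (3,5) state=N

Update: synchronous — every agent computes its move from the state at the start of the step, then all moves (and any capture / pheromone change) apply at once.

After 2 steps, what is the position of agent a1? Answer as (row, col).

(1, 0)

t=1: a0@(2,4):SE a1@(2,0):N a2@(0,0):W a3@(2,5):N
t=2: a0@(3,5):SE a1@(1,0):N a2@(0,5):W a3@(1,5):N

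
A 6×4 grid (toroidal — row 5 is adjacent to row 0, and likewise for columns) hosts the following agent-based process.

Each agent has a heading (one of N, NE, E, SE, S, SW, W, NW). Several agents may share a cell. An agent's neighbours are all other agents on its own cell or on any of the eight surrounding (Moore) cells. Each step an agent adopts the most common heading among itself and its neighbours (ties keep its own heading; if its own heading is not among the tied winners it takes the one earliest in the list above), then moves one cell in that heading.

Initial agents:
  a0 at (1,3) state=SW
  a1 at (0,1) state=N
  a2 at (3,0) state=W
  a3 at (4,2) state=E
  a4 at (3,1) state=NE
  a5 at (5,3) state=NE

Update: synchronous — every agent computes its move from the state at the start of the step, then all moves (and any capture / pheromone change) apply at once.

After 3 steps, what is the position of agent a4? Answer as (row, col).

(0, 0)

t=1: a0@(2,2):SW a1@(5,1):N a2@(3,3):W a3@(3,3):NE a4@(2,2):NE a5@(4,0):NE
t=2: a0@(1,3):NE a1@(4,1):N a2@(2,0):NE a3@(2,0):NE a4@(1,3):NE a5@(3,1):NE
t=3: a0@(0,0):NE a1@(3,1):N a2@(1,1):NE a3@(1,1):NE a4@(0,0):NE a5@(2,2):NE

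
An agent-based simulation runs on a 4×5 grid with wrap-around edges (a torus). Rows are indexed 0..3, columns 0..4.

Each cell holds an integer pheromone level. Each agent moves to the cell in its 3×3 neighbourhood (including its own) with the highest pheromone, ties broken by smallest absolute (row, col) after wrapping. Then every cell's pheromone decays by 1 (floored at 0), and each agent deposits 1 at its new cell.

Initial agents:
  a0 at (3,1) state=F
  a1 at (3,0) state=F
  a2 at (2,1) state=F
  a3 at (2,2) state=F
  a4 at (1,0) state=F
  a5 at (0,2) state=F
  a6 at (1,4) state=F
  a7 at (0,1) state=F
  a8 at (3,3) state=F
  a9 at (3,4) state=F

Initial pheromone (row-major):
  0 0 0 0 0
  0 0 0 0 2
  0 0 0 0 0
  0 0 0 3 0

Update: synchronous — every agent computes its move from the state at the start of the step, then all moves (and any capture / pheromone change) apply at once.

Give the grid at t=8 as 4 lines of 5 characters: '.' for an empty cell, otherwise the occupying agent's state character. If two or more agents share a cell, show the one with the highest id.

F....
.....
.....
...F.

t=1: a0@(0,0) a1@(0,0) a2@(1,0) a3@(3,3) a4@(1,4) a5@(3,3) a6@(1,4) a7@(0,0) a8@(3,3) a9@(3,3) | pheromone: 3 0 0 0 0 / 1 0 0 0 3 / 0 0 0 0 0 / 0 0 0 6 0
t=2: a0@(0,0) a1@(0,0) a2@(0,0) a3@(3,3) a4@(0,0) a5@(3,3) a6@(0,0) a7@(0,0) a8@(3,3) a9@(3,3) | pheromone: 8 0 0 0 0 / 0 0 0 0 2 / 0 0 0 0 0 / 0 0 0 9 0
t=3: a0@(0,0) a1@(0,0) a2@(0,0) a3@(3,3) a4@(0,0) a5@(3,3) a6@(0,0) a7@(0,0) a8@(3,3) a9@(3,3) | pheromone: 13 0 0 0 0 / 0 0 0 0 1 / 0 0 0 0 0 / 0 0 0 12 0
t=4: a0@(0,0) a1@(0,0) a2@(0,0) a3@(3,3) a4@(0,0) a5@(3,3) a6@(0,0) a7@(0,0) a8@(3,3) a9@(3,3) | pheromone: 18 0 0 0 0 / 0 0 0 0 0 / 0 0 0 0 0 / 0 0 0 15 0
t=5: a0@(0,0) a1@(0,0) a2@(0,0) a3@(3,3) a4@(0,0) a5@(3,3) a6@(0,0) a7@(0,0) a8@(3,3) a9@(3,3) | pheromone: 23 0 0 0 0 / 0 0 0 0 0 / 0 0 0 0 0 / 0 0 0 18 0
t=6: a0@(0,0) a1@(0,0) a2@(0,0) a3@(3,3) a4@(0,0) a5@(3,3) a6@(0,0) a7@(0,0) a8@(3,3) a9@(3,3) | pheromone: 28 0 0 0 0 / 0 0 0 0 0 / 0 0 0 0 0 / 0 0 0 21 0
t=7: a0@(0,0) a1@(0,0) a2@(0,0) a3@(3,3) a4@(0,0) a5@(3,3) a6@(0,0) a7@(0,0) a8@(3,3) a9@(3,3) | pheromone: 33 0 0 0 0 / 0 0 0 0 0 / 0 0 0 0 0 / 0 0 0 24 0
t=8: a0@(0,0) a1@(0,0) a2@(0,0) a3@(3,3) a4@(0,0) a5@(3,3) a6@(0,0) a7@(0,0) a8@(3,3) a9@(3,3) | pheromone: 38 0 0 0 0 / 0 0 0 0 0 / 0 0 0 0 0 / 0 0 0 27 0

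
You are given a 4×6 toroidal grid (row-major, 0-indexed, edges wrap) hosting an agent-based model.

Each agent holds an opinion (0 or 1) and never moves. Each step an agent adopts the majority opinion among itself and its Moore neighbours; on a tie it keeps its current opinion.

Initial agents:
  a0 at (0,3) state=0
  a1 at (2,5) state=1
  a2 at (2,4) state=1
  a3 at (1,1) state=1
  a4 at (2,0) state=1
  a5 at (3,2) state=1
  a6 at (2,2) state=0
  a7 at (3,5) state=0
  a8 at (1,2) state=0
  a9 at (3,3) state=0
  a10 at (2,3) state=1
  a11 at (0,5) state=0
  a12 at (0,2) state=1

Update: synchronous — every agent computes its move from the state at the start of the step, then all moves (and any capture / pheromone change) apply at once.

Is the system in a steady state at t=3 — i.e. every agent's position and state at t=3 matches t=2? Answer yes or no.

t=1: a0@(0,3):0 a1@(2,5):1 a2@(2,4):1 a3@(1,1):1 a4@(2,0):1 a5@(3,2):1 a6@(2,2):0 a7@(3,5):1 a8@(1,2):0 a9@(3,3):1 a10@(2,3):1 a11@(0,5):0 a12@(0,2):1
t=2: a0@(0,3):1 a1@(2,5):1 a2@(2,4):1 a3@(1,1):1 a4@(2,0):1 a5@(3,2):1 a6@(2,2):1 a7@(3,5):1 a8@(1,2):0 a9@(3,3):1 a10@(2,3):1 a11@(0,5):0 a12@(0,2):1
t=3: a0@(0,3):1 a1@(2,5):1 a2@(2,4):1 a3@(1,1):1 a4@(2,0):1 a5@(3,2):1 a6@(2,2):1 a7@(3,5):1 a8@(1,2):1 a9@(3,3):1 a10@(2,3):1 a11@(0,5):0 a12@(0,2):1

no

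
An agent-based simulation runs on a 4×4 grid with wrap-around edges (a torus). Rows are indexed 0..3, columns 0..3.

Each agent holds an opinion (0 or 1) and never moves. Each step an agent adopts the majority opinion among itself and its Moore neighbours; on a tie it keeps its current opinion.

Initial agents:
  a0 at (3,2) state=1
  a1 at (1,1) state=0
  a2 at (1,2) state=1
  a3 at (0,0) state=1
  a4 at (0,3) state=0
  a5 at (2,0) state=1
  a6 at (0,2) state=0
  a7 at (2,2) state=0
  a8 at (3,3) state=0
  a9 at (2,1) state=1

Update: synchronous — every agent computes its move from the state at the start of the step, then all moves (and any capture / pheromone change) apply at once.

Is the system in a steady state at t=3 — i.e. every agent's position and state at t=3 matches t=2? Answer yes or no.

no

t=1: a0@(3,2):0 a1@(1,1):1 a2@(1,2):0 a3@(0,0):0 a4@(0,3):0 a5@(2,0):1 a6@(0,2):0 a7@(2,2):0 a8@(3,3):0 a9@(2,1):1
t=2: a0@(3,2):0 a1@(1,1):0 a2@(1,2):0 a3@(0,0):0 a4@(0,3):0 a5@(2,0):1 a6@(0,2):0 a7@(2,2):0 a8@(3,3):0 a9@(2,1):1
t=3: a0@(3,2):0 a1@(1,1):0 a2@(1,2):0 a3@(0,0):0 a4@(0,3):0 a5@(2,0):1 a6@(0,2):0 a7@(2,2):0 a8@(3,3):0 a9@(2,1):0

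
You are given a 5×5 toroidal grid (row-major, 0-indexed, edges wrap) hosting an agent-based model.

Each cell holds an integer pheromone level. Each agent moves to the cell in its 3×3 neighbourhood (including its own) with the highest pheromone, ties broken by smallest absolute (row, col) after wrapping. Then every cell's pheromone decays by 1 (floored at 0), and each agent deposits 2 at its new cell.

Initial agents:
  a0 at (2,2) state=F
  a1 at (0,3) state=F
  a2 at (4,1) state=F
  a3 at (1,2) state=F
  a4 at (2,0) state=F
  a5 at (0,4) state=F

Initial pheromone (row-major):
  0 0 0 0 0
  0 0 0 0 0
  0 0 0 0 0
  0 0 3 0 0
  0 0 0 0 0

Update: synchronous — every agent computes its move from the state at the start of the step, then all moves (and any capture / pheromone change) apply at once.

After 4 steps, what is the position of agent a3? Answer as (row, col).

(0, 0)

t=1: a0@(3,2) a1@(0,2) a2@(3,2) a3@(0,1) a4@(1,0) a5@(0,0) | pheromone: 2 2 2 0 0 / 2 0 0 0 0 / 0 0 0 0 0 / 0 0 6 0 0 / 0 0 0 0 0
t=2: a0@(3,2) a1@(0,1) a2@(3,2) a3@(0,0) a4@(0,0) a5@(0,0) | pheromone: 7 3 1 0 0 / 1 0 0 0 0 / 0 0 0 0 0 / 0 0 9 0 0 / 0 0 0 0 0
t=3: a0@(3,2) a1@(0,0) a2@(3,2) a3@(0,0) a4@(0,0) a5@(0,0) | pheromone: 14 2 0 0 0 / 0 0 0 0 0 / 0 0 0 0 0 / 0 0 12 0 0 / 0 0 0 0 0
t=4: a0@(3,2) a1@(0,0) a2@(3,2) a3@(0,0) a4@(0,0) a5@(0,0) | pheromone: 21 1 0 0 0 / 0 0 0 0 0 / 0 0 0 0 0 / 0 0 15 0 0 / 0 0 0 0 0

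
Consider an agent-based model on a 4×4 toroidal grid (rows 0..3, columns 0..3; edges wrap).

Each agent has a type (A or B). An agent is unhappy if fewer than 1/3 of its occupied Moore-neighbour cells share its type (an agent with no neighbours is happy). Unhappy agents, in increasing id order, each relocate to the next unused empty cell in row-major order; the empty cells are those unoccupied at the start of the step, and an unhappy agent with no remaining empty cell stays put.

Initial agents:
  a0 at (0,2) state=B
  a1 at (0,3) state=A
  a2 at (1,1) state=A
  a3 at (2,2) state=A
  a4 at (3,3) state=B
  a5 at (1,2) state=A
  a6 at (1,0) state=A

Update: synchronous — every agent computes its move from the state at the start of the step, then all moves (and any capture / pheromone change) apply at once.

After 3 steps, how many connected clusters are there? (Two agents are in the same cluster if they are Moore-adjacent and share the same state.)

t=1: a0@(0,0):B a1@(0,3):A a2@(1,1):A a3@(2,2):A a4@(3,3):B a5@(1,2):A a6@(1,0):A
t=2: a0@(0,1):B a1@(0,3):A a2@(1,1):A a3@(2,2):A a4@(3,3):B a5@(1,2):A a6@(1,0):A
t=3: a0@(0,0):B a1@(0,3):A a2@(1,1):A a3@(2,2):A a4@(0,2):B a5@(1,2):A a6@(1,0):A

3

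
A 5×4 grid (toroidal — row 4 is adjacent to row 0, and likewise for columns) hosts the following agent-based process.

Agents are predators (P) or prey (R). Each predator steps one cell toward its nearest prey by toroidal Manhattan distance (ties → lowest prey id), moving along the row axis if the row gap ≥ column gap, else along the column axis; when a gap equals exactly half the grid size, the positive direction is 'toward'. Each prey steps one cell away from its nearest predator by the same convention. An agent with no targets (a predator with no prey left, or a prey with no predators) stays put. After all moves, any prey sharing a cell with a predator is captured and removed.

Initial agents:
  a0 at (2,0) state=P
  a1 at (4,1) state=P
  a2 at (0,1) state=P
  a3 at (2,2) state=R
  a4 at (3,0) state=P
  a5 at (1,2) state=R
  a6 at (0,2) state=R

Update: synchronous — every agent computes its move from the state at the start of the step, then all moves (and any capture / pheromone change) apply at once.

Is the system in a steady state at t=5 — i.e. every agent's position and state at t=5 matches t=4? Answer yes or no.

no

t=1: a0@(2,1):P a1@(0,1):P a2@(0,2):P a4@(3,1):P a5@(2,2):R a6@(0,3):R
t=2: a0@(2,2):P a1@(0,2):P a2@(0,3):P a4@(2,1):P a5@(2,3):R a6@(0,0):R
t=3: a0@(2,3):P a1@(0,3):P a2@(0,0):P a4@(2,2):P a5@(2,0):R a6@(0,1):R
t=4: a0@(2,0):P a1@(0,0):P a2@(0,1):P a4@(2,3):P a5@(2,1):R a6@(0,2):R
t=5: a0@(2,1):P a1@(0,1):P a2@(0,2):P a4@(2,0):P a5@(2,2):R a6@(0,3):R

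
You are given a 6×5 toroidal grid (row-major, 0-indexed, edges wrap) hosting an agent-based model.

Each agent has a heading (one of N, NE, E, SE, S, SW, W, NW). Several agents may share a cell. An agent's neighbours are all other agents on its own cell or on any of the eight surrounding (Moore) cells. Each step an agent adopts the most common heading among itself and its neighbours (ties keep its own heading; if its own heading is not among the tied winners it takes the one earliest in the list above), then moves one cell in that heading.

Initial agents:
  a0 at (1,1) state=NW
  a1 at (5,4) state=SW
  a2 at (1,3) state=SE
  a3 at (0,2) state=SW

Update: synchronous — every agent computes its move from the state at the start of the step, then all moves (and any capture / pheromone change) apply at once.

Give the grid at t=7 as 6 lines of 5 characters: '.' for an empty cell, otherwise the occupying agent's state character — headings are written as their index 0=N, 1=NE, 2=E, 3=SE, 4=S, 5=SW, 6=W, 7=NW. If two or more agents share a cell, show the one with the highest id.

t=1: a0@(0,0):NW a1@(0,3):SW a2@(2,4):SE a3@(1,1):SW
t=2: a0@(5,4):NW a1@(1,2):SW a2@(3,0):SE a3@(2,0):SW
t=3: a0@(4,3):NW a1@(2,1):SW a2@(4,1):SE a3@(3,4):SW
t=4: a0@(3,2):NW a1@(3,0):SW a2@(5,2):SE a3@(4,3):SW
t=5: a0@(2,1):NW a1@(4,4):SW a2@(0,3):SE a3@(5,2):SW
t=6: a0@(1,0):NW a1@(5,3):SW a2@(1,4):SE a3@(0,1):SW
t=7: a0@(0,4):NW a1@(0,2):SW a2@(2,0):SE a3@(1,0):SW

..5.7
5....
3....
.....
.....
.....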